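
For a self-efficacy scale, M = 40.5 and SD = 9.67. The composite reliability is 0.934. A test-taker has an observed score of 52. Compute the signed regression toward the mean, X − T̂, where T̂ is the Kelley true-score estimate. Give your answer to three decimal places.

Kelley's formula gives T̂ = 0.934·52 + 0.066·40.5 = 48.568 + 2.6730 = 51.24100.
X − T̂ = 52 − 51.2410 = 0.7590 → 0.759

0.759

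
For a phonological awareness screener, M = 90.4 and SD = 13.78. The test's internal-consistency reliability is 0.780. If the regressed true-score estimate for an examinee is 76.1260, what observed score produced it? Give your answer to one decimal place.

72.1

T̂ = ρX + (1 − ρ)μ  ⇒  X = (T̂ − (1 − ρ)μ) / ρ
X = (76.1260 − 0.220 × 90.4) / 0.780 = (76.1260 − 19.8880) / 0.780 = 56.2380 / 0.780 = 72.100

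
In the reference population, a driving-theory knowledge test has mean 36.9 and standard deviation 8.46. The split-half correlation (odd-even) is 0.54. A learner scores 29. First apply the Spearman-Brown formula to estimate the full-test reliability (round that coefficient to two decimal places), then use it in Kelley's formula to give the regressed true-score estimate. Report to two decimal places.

Spearman-Brown: ρ = 2r/(1 + r) = 2(0.54)/(1 + 0.54) = 1.080/1.54 = 0.7013 → 0.70
T̂ = ρX + (1 − ρ)μ
  = 0.70 × 29 + 0.30 × 36.9
  = 20.30 + 11.070
  = 31.370
  ≈ 31.37

31.37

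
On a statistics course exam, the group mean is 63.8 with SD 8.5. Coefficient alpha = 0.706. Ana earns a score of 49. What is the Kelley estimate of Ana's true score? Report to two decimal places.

T̂ = ρX + (1 − ρ)μ
  = 0.706 × 49 + 0.294 × 63.8
  = 34.594 + 18.7572
  = 53.351
  ≈ 53.35

53.35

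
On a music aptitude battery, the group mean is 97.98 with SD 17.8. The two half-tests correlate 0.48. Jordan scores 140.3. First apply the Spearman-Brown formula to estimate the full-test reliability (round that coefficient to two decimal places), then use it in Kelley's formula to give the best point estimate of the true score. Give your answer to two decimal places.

125.49

Spearman-Brown: ρ = 2r/(1 + r) = 2(0.48)/(1 + 0.48) = 0.960/1.48 = 0.6486 → 0.65
T̂ = ρX + (1 − ρ)μ
  = 0.65 × 140.3 + 0.35 × 97.98
  = 91.195 + 34.2930
  = 125.488
  ≈ 125.49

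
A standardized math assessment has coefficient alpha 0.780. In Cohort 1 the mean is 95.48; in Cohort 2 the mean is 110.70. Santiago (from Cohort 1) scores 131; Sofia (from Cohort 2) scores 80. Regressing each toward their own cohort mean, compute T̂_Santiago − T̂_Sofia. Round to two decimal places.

36.43

T̂_Santiago = 0.780(131) + 0.220(95.48) = 123.1856
T̂_Sofia = 0.780(80) + 0.220(110.70) = 86.7540
Difference = 123.1856 − 86.7540 = 36.4316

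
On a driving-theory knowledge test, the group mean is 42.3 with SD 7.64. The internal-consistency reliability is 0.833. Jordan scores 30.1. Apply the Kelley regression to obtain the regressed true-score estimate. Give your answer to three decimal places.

T̂ = ρX + (1 − ρ)μ
  = 0.833 × 30.1 + 0.167 × 42.3
  = 25.0733 + 7.0641
  = 32.1374
  ≈ 32.137

32.137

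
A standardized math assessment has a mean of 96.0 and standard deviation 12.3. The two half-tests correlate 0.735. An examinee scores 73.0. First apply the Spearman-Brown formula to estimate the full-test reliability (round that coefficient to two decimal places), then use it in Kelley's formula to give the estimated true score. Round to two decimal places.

76.45

Spearman-Brown: ρ = 2r/(1 + r) = 2(0.735)/(1 + 0.735) = 1.4700/1.735 = 0.8473 → 0.85
T̂ = ρX + (1 − ρ)μ
  = 0.85 × 73.0 + 0.15 × 96.0
  = 62.050 + 14.400
  = 76.450
  ≈ 76.45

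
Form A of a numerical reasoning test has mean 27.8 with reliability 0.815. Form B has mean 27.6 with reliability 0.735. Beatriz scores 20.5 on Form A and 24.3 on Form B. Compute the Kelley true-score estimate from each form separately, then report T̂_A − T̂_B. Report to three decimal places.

-3.324

T̂_A = 0.815(20.5) + 0.185(27.8) = 21.85050
T̂_B = 0.735(24.3) + 0.265(27.6) = 25.17450
T̂_A − T̂_B = -3.32400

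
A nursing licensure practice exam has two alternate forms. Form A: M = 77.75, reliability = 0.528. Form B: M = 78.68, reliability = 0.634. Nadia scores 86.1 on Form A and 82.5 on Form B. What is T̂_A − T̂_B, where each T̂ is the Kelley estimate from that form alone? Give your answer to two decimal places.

1.06

T̂_A = 0.528(86.1) + 0.472(77.75) = 82.1588
T̂_B = 0.634(82.5) + 0.366(78.68) = 81.1019
T̂_A − T̂_B = 1.0569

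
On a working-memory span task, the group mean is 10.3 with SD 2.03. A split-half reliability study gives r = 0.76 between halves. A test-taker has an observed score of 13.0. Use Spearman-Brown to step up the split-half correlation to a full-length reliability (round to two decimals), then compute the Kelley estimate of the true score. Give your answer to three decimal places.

12.622

Spearman-Brown: ρ = 2r/(1 + r) = 2(0.76)/(1 + 0.76) = 1.520/1.76 = 0.8636 → 0.86
T̂ = ρX + (1 − ρ)μ
  = 0.86 × 13.0 + 0.14 × 10.3
  = 11.180 + 1.442
  = 12.6220
  ≈ 12.622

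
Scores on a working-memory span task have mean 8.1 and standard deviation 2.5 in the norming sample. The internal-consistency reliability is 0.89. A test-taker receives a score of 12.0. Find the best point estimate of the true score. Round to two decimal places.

Kelley's formula gives T̂ = 0.89·12.0 + 0.11·8.1 = 10.680 + 0.891 = 11.571.

11.57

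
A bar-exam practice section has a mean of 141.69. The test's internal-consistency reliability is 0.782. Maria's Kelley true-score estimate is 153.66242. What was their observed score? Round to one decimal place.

T̂ = ρX + (1 − ρ)μ  ⇒  X = (T̂ − (1 − ρ)μ) / ρ
X = (153.66242 − 0.218 × 141.69) / 0.782 = (153.66242 − 30.88842) / 0.782 = 122.77400 / 0.782 = 157.000

157.0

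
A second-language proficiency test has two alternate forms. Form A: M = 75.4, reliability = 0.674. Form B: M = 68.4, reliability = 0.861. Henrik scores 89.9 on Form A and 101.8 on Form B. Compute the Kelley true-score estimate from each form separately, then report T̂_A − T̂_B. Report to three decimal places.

-11.984

T̂_A = 0.674(89.9) + 0.326(75.4) = 85.17300
T̂_B = 0.861(101.8) + 0.139(68.4) = 97.15740
T̂_A − T̂_B = -11.98440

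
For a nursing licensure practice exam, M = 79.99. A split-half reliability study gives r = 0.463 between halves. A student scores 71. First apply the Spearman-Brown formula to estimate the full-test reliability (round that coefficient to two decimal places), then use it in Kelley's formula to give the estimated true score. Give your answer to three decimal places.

Spearman-Brown: ρ = 2r/(1 + r) = 2(0.463)/(1 + 0.463) = 0.9260/1.463 = 0.6329 → 0.63
T̂ = ρX + (1 − ρ)μ
  = 0.63 × 71 + 0.37 × 79.99
  = 44.73 + 29.5963
  = 74.3263
  ≈ 74.326

74.326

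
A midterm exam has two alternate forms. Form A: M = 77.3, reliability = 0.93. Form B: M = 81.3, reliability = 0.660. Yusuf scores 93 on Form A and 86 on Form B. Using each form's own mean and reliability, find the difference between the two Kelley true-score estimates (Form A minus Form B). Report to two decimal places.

7.50

T̂_A = 0.93(93) + 0.07(77.3) = 91.9010
T̂_B = 0.660(86) + 0.340(81.3) = 84.4020
T̂_A − T̂_B = 7.4990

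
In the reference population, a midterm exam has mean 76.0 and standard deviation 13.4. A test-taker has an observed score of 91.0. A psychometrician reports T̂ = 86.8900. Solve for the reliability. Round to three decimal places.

T̂ = ρX + (1 − ρ)μ  ⇒  T̂ − μ = ρ(X − μ)
ρ = (T̂ − μ)/(X − μ) = (86.8900 − 76.0) / (91.0 − 76.0) = 10.8900 / 15.0 = 0.72600

0.726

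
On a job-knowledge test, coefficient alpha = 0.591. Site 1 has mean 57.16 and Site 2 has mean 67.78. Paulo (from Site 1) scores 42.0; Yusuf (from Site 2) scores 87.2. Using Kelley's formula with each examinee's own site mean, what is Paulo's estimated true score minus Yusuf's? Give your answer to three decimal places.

T̂_Paulo = 0.591(42.0) + 0.409(57.16) = 48.20044
T̂_Yusuf = 0.591(87.2) + 0.409(67.78) = 79.25722
Difference = 48.20044 − 79.25722 = -31.05678

-31.057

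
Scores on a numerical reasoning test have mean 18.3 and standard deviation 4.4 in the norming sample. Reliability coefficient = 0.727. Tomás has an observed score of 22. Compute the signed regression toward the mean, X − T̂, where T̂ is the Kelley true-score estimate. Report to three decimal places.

1.010

T̂ = 0.727(22) + 0.273(18.3) = 15.994 + 4.9959 = 20.98990 → 20.9899
X − T̂ = 22 − 20.9899 = 1.0101 → 1.010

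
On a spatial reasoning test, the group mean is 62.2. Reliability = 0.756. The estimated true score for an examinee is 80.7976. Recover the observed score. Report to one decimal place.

86.8

T̂ = ρX + (1 − ρ)μ  ⇒  X = (T̂ − (1 − ρ)μ) / ρ
X = (80.7976 − 0.244 × 62.2) / 0.756 = (80.7976 − 15.1768) / 0.756 = 65.6208 / 0.756 = 86.800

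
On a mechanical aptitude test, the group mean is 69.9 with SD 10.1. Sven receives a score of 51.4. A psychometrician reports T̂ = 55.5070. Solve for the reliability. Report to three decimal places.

T̂ = ρX + (1 − ρ)μ  ⇒  T̂ − μ = ρ(X − μ)
ρ = (T̂ − μ)/(X − μ) = (55.5070 − 69.9) / (51.4 − 69.9) = -14.3930 / -18.5 = 0.77800

0.778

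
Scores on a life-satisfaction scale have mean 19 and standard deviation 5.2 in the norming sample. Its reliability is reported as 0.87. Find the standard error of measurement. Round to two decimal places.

1.87

SEM = SD · √(1 − ρ) = 5.2 × √0.13 = 5.2 × 0.3606 = 1.875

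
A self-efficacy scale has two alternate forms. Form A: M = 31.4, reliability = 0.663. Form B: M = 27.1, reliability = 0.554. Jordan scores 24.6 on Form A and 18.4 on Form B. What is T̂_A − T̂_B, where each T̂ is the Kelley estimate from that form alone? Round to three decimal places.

4.611

T̂_A = 0.663(24.6) + 0.337(31.4) = 26.89160
T̂_B = 0.554(18.4) + 0.446(27.1) = 22.28020
T̂_A − T̂_B = 4.61140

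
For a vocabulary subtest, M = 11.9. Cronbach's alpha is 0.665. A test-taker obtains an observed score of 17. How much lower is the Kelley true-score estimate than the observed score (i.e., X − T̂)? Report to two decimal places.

T̂ = ρX + (1 − ρ)μ
  = 0.665 × 17 + 0.335 × 11.9
  = 11.305 + 3.9865
  = 15.2915
  ≈ 15.291
X − T̂ = 17 − 15.291 = 1.709 → 1.71

1.71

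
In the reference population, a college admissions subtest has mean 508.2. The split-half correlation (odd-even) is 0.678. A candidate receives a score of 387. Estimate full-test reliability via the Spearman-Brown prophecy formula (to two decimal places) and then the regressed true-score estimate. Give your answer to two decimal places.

410.03

Spearman-Brown: ρ = 2r/(1 + r) = 2(0.678)/(1 + 0.678) = 1.3560/1.678 = 0.8081 → 0.81
Kelley's formula gives T̂ = 0.81·387 + 0.19·508.2 = 313.47 + 96.558 = 410.028.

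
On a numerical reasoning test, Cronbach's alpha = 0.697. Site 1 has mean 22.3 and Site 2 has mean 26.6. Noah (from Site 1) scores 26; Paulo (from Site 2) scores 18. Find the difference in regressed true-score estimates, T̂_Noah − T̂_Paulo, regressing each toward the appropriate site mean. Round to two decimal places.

4.27

T̂_Noah = 0.697(26) + 0.303(22.3) = 24.8789
T̂_Paulo = 0.697(18) + 0.303(26.6) = 20.6058
Difference = 24.8789 − 20.6058 = 4.2731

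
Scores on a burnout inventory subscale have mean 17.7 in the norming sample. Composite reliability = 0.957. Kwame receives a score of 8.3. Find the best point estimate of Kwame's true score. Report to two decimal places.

8.70

T̂ = 0.957(8.3) + 0.043(17.7) = 7.9431 + 0.7611 = 8.704 → 8.70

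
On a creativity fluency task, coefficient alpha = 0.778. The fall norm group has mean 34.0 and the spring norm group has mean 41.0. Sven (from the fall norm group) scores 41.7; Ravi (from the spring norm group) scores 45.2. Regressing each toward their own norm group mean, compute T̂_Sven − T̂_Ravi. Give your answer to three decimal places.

-4.277

T̂_Sven = 0.778(41.7) + 0.222(34.0) = 39.99060
T̂_Ravi = 0.778(45.2) + 0.222(41.0) = 44.26760
Difference = 39.99060 − 44.26760 = -4.27700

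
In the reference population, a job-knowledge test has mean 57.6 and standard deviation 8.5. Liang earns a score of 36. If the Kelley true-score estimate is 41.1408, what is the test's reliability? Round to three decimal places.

T̂ = ρX + (1 − ρ)μ  ⇒  T̂ − μ = ρ(X − μ)
ρ = (T̂ − μ)/(X − μ) = (41.1408 − 57.6) / (36 − 57.6) = -16.4592 / -21.6 = 0.76200

0.762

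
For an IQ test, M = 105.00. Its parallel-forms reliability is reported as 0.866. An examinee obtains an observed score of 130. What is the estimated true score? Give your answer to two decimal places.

126.65

T̂ = ρX + (1 − ρ)μ
  = 0.866 × 130 + 0.134 × 105.00
  = 112.580 + 14.07000
  = 126.650
  ≈ 126.65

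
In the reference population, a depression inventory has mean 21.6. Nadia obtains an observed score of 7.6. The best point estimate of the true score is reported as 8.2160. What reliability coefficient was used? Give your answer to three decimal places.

T̂ = ρX + (1 − ρ)μ  ⇒  T̂ − μ = ρ(X − μ)
ρ = (T̂ − μ)/(X − μ) = (8.2160 − 21.6) / (7.6 − 21.6) = -13.3840 / -14.0 = 0.95600

0.956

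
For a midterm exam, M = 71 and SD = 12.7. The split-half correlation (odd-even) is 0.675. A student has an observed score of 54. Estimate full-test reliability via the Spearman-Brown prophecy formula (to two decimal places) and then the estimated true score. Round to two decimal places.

Spearman-Brown: ρ = 2r/(1 + r) = 2(0.675)/(1 + 0.675) = 1.3500/1.675 = 0.8060 → 0.81
T̂ = 0.81(54) + 0.19(71) = 43.74 + 13.49 = 57.230 → 57.23

57.23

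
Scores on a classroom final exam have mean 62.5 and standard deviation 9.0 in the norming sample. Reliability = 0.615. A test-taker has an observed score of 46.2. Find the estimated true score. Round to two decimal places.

52.48

Regress the observed score toward the mean by the unreliability: T̂ = 0.615·46.2 + 0.385·62.5 = 28.4130 + 24.0625 = 52.475.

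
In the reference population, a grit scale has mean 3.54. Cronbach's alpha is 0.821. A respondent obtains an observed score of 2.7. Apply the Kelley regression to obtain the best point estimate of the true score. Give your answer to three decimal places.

2.850

T̂ = ρX + (1 − ρ)μ
  = 0.821 × 2.7 + 0.179 × 3.54
  = 2.2167 + 0.63366
  = 2.8504
  ≈ 2.850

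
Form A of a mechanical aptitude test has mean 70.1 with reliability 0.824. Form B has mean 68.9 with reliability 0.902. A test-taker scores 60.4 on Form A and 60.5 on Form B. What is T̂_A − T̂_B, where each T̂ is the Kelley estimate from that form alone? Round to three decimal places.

T̂_A = 0.824(60.4) + 0.176(70.1) = 62.10720
T̂_B = 0.902(60.5) + 0.098(68.9) = 61.32320
T̂_A − T̂_B = 0.78400

0.784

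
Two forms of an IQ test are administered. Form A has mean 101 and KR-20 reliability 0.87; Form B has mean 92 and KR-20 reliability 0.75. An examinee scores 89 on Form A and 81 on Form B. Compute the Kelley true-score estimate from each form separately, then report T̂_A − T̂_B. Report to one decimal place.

6.8

T̂_A = 0.87(89) + 0.13(101) = 90.560
T̂_B = 0.75(81) + 0.25(92) = 83.750
T̂_A − T̂_B = 6.810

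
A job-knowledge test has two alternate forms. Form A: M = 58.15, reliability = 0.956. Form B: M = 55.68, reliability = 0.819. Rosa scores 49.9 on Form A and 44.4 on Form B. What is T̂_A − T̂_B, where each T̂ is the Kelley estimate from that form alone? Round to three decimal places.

T̂_A = 0.956(49.9) + 0.044(58.15) = 50.26300
T̂_B = 0.819(44.4) + 0.181(55.68) = 46.44168
T̂_A − T̂_B = 3.82132

3.821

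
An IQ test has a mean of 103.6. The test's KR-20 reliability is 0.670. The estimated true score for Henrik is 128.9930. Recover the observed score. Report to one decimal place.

141.5

T̂ = ρX + (1 − ρ)μ  ⇒  X = (T̂ − (1 − ρ)μ) / ρ
X = (128.9930 − 0.330 × 103.6) / 0.670 = (128.9930 − 34.1880) / 0.670 = 94.8050 / 0.670 = 141.500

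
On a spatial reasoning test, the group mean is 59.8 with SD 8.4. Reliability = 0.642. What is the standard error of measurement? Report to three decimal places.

SEM = SD · √(1 − ρ) = 8.4 × √0.358 = 8.4 × 0.5983 = 5.0260

5.026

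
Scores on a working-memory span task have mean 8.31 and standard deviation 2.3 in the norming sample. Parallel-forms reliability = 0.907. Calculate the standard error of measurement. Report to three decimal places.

SEM = SD · √(1 − ρ) = 2.3 × √0.093 = 2.3 × 0.3050 = 0.7014

0.701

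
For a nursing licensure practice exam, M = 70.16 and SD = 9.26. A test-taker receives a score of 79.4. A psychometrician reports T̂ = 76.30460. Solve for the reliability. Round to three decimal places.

0.665

T̂ = ρX + (1 − ρ)μ  ⇒  T̂ − μ = ρ(X − μ)
ρ = (T̂ − μ)/(X − μ) = (76.30460 − 70.16) / (79.4 − 70.16) = 6.14460 / 9.24 = 0.66500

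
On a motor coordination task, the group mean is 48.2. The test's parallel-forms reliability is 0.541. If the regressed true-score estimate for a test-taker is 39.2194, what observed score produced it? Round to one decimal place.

T̂ = ρX + (1 − ρ)μ  ⇒  X = (T̂ − (1 − ρ)μ) / ρ
X = (39.2194 − 0.459 × 48.2) / 0.541 = (39.2194 − 22.1238) / 0.541 = 17.0956 / 0.541 = 31.600

31.6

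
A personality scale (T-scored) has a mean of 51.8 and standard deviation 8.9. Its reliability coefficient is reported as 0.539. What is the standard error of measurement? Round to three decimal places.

6.043

SEM = SD · √(1 − ρ) = 8.9 × √0.461 = 8.9 × 0.6790 = 6.0428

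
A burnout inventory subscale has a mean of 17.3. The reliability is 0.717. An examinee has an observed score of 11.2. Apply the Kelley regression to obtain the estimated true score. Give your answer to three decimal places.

T̂ = ρX + (1 − ρ)μ
  = 0.717 × 11.2 + 0.283 × 17.3
  = 8.0304 + 4.8959
  = 12.9263
  ≈ 12.926

12.926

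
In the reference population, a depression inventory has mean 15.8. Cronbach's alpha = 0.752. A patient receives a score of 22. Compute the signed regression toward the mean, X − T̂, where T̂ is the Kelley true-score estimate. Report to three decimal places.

1.538

Kelley's formula gives T̂ = 0.752·22 + 0.248·15.8 = 16.544 + 3.9184 = 20.46240.
X − T̂ = 22 − 20.4624 = 1.5376 → 1.538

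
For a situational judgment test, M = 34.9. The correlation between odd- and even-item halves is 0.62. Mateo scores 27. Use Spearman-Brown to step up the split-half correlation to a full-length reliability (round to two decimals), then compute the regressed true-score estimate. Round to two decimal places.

Spearman-Brown: ρ = 2r/(1 + r) = 2(0.62)/(1 + 0.62) = 1.240/1.62 = 0.7654 → 0.77
T̂ = 0.77(27) + 0.23(34.9) = 20.79 + 8.027 = 28.817 → 28.82

28.82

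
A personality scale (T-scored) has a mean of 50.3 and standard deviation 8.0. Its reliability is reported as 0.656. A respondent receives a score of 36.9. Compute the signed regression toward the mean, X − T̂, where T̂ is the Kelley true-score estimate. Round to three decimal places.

T̂ = ρX + (1 − ρ)μ
  = 0.656 × 36.9 + 0.344 × 50.3
  = 24.2064 + 17.3032
  = 41.50960
  ≈ 41.5096
X − T̂ = 36.9 − 41.5096 = -4.6096 → -4.610

-4.610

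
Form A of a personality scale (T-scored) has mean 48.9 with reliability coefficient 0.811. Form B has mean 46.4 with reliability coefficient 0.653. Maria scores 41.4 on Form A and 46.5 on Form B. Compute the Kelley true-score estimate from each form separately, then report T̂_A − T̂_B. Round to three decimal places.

T̂_A = 0.811(41.4) + 0.189(48.9) = 42.81750
T̂_B = 0.653(46.5) + 0.347(46.4) = 46.46530
T̂_A − T̂_B = -3.64780

-3.648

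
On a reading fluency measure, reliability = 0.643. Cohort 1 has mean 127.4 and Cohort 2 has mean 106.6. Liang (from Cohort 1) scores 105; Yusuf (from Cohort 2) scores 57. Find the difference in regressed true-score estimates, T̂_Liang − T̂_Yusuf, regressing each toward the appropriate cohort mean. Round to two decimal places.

T̂_Liang = 0.643(105) + 0.357(127.4) = 112.9968
T̂_Yusuf = 0.643(57) + 0.357(106.6) = 74.7072
Difference = 112.9968 − 74.7072 = 38.2896

38.29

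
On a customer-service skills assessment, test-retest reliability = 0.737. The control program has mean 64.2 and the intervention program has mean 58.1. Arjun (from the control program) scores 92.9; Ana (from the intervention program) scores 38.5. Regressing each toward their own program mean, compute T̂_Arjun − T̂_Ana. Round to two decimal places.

41.70

T̂_Arjun = 0.737(92.9) + 0.263(64.2) = 85.3519
T̂_Ana = 0.737(38.5) + 0.263(58.1) = 43.6548
Difference = 85.3519 − 43.6548 = 41.6971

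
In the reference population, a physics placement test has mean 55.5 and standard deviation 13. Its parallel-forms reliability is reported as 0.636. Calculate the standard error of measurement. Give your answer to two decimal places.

7.84

SEM = SD · √(1 − ρ) = 13 × √0.364 = 13 × 0.6033 = 7.843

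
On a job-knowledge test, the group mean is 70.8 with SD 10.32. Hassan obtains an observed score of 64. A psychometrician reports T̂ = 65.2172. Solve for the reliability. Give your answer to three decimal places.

T̂ = ρX + (1 − ρ)μ  ⇒  T̂ − μ = ρ(X − μ)
ρ = (T̂ − μ)/(X − μ) = (65.2172 − 70.8) / (64 − 70.8) = -5.5828 / -6.8 = 0.82100

0.821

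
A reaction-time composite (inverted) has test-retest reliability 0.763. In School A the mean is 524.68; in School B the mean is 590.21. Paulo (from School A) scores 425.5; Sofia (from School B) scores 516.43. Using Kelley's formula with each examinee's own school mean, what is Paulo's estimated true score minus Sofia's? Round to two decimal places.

T̂_Paulo = 0.763(425.5) + 0.237(524.68) = 449.0057
T̂_Sofia = 0.763(516.43) + 0.237(590.21) = 533.9159
Difference = 449.0057 − 533.9159 = -84.9102

-84.91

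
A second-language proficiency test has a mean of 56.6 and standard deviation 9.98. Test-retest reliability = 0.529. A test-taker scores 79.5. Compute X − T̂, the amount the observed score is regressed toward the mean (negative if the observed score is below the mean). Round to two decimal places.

T̂ = ρX + (1 − ρ)μ
  = 0.529 × 79.5 + 0.471 × 56.6
  = 42.0555 + 26.6586
  = 68.7141
  ≈ 68.714
X − T̂ = 79.5 − 68.714 = 10.786 → 10.79

10.79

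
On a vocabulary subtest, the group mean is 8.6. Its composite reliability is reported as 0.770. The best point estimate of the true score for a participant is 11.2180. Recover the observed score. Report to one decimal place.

T̂ = ρX + (1 − ρ)μ  ⇒  X = (T̂ − (1 − ρ)μ) / ρ
X = (11.2180 − 0.230 × 8.6) / 0.770 = (11.2180 − 1.9780) / 0.770 = 9.2400 / 0.770 = 12.000

12.0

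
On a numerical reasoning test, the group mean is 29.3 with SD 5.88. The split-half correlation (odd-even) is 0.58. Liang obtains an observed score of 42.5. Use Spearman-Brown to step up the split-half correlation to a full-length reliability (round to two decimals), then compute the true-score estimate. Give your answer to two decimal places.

Spearman-Brown: ρ = 2r/(1 + r) = 2(0.58)/(1 + 0.58) = 1.160/1.58 = 0.7342 → 0.73
T̂ = ρX + (1 − ρ)μ
  = 0.73 × 42.5 + 0.27 × 29.3
  = 31.025 + 7.911
  = 38.936
  ≈ 38.94

38.94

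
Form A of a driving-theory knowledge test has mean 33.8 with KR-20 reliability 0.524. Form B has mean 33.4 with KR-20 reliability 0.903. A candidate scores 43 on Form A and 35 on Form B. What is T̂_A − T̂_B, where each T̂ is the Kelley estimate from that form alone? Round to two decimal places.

3.78

T̂_A = 0.524(43) + 0.476(33.8) = 38.6208
T̂_B = 0.903(35) + 0.097(33.4) = 34.8448
T̂_A − T̂_B = 3.7760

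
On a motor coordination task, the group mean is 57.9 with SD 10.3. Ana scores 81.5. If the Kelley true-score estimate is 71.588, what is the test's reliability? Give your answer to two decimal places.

T̂ = ρX + (1 − ρ)μ  ⇒  T̂ − μ = ρ(X − μ)
ρ = (T̂ − μ)/(X − μ) = (71.588 − 57.9) / (81.5 − 57.9) = 13.688 / 23.6 = 0.5800

0.58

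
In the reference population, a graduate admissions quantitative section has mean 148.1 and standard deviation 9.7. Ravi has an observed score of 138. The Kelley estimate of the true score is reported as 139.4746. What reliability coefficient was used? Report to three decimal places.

T̂ = ρX + (1 − ρ)μ  ⇒  T̂ − μ = ρ(X − μ)
ρ = (T̂ − μ)/(X − μ) = (139.4746 − 148.1) / (138 − 148.1) = -8.6254 / -10.1 = 0.85400

0.854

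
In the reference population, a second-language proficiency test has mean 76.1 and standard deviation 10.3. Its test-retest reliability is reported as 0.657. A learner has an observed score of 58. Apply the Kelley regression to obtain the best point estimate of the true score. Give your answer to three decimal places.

Weight the observed score by reliability and the mean by (1 − reliability): T̂ = 0.657·58 + 0.343·76.1 = 38.106 + 26.1023 = 64.2083.

64.208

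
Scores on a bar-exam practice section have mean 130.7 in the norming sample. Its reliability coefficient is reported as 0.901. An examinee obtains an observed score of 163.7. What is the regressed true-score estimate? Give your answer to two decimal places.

160.43

T̂ = ρX + (1 − ρ)μ
  = 0.901 × 163.7 + 0.099 × 130.7
  = 147.4937 + 12.9393
  = 160.433
  ≈ 160.43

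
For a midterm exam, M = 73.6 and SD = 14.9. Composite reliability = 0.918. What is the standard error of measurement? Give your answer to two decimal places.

4.27

SEM = SD · √(1 − ρ) = 14.9 × √0.082 = 14.9 × 0.2864 = 4.267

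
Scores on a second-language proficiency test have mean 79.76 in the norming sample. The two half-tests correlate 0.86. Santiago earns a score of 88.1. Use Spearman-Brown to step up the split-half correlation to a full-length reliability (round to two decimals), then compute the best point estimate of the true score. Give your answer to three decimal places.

87.433

Spearman-Brown: ρ = 2r/(1 + r) = 2(0.86)/(1 + 0.86) = 1.720/1.86 = 0.9247 → 0.92
T̂ = 0.92(88.1) + 0.08(79.76) = 81.052 + 6.3808 = 87.4328 → 87.433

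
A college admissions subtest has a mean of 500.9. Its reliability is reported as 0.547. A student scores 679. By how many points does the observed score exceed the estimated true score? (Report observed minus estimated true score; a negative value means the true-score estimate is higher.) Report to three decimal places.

T̂ = ρX + (1 − ρ)μ
  = 0.547 × 679 + 0.453 × 500.9
  = 371.413 + 226.9077
  = 598.32070
  ≈ 598.3207
X − T̂ = 679 − 598.3207 = 80.6793 → 80.679

80.679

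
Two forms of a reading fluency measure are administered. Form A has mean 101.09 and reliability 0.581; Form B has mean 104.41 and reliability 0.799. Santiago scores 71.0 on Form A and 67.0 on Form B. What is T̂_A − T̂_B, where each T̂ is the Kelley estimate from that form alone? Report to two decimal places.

T̂_A = 0.581(71.0) + 0.419(101.09) = 83.6077
T̂_B = 0.799(67.0) + 0.201(104.41) = 74.5194
T̂_A − T̂_B = 9.0883

9.09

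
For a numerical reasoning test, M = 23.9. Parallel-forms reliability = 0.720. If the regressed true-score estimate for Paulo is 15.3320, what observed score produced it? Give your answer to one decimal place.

T̂ = ρX + (1 − ρ)μ  ⇒  X = (T̂ − (1 − ρ)μ) / ρ
X = (15.3320 − 0.280 × 23.9) / 0.720 = (15.3320 − 6.6920) / 0.720 = 8.6400 / 0.720 = 12.000

12.0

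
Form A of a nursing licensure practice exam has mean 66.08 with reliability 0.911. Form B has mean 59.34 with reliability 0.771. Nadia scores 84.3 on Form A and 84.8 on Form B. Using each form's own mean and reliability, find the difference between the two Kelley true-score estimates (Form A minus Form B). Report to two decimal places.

T̂_A = 0.911(84.3) + 0.089(66.08) = 82.6784
T̂_B = 0.771(84.8) + 0.229(59.34) = 78.9697
T̂_A − T̂_B = 3.7088

3.71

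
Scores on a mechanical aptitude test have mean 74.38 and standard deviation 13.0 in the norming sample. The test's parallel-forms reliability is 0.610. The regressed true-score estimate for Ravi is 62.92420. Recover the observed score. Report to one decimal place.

55.6

T̂ = ρX + (1 − ρ)μ  ⇒  X = (T̂ − (1 − ρ)μ) / ρ
X = (62.92420 − 0.390 × 74.38) / 0.610 = (62.92420 − 29.00820) / 0.610 = 33.91600 / 0.610 = 55.600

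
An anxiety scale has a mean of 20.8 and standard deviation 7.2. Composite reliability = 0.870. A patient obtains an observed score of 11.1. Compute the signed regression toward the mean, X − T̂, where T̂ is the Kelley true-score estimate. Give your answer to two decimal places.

-1.26

Kelley's formula gives T̂ = 0.870·11.1 + 0.130·20.8 = 9.6570 + 2.7040 = 12.3610.
X − T̂ = 11.1 − 12.361 = -1.261 → -1.26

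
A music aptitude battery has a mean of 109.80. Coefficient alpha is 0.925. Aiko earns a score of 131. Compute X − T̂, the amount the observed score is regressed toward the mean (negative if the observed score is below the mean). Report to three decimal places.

Weight the observed score by reliability and the mean by (1 − reliability): T̂ = 0.925·131 + 0.075·109.80 = 121.175 + 8.23500 = 129.41000.
X − T̂ = 131 − 129.4100 = 1.5900 → 1.590

1.590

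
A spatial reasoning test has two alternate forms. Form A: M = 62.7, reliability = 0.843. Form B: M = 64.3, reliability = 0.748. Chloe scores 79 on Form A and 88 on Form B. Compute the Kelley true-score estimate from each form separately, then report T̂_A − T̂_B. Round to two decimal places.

T̂_A = 0.843(79) + 0.157(62.7) = 76.4409
T̂_B = 0.748(88) + 0.252(64.3) = 82.0276
T̂_A − T̂_B = -5.5867

-5.59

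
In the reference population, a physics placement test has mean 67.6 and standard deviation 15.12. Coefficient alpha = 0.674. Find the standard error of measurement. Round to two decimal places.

8.63

SEM = SD · √(1 − ρ) = 15.12 × √0.326 = 15.12 × 0.5710 = 8.633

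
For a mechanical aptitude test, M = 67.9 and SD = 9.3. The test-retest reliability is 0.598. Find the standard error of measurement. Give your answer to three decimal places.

SEM = SD · √(1 − ρ) = 9.3 × √0.402 = 9.3 × 0.6340 = 5.8965

5.897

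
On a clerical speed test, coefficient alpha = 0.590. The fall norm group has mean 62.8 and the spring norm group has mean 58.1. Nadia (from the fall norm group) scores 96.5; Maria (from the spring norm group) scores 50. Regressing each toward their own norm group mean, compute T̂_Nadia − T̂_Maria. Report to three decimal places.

29.362

T̂_Nadia = 0.590(96.5) + 0.410(62.8) = 82.68300
T̂_Maria = 0.590(50) + 0.410(58.1) = 53.32100
Difference = 82.68300 − 53.32100 = 29.36200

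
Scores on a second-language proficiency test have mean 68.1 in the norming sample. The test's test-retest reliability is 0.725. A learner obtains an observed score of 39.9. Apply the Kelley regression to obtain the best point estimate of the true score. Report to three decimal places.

47.655

Kelley's formula gives T̂ = 0.725·39.9 + 0.275·68.1 = 28.9275 + 18.7275 = 47.6550.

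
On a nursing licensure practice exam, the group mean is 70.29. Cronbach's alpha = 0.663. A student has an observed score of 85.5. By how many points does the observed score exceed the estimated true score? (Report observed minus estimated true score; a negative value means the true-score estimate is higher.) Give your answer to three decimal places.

5.126

T̂ = ρX + (1 − ρ)μ
  = 0.663 × 85.5 + 0.337 × 70.29
  = 56.6865 + 23.68773
  = 80.37423
  ≈ 80.3742
X − T̂ = 85.5 − 80.3742 = 5.1258 → 5.126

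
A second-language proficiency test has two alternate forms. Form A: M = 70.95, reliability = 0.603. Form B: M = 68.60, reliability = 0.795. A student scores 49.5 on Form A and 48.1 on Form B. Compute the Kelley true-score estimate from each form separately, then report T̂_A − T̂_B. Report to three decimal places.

5.713

T̂_A = 0.603(49.5) + 0.397(70.95) = 58.01565
T̂_B = 0.795(48.1) + 0.205(68.60) = 52.30250
T̂_A − T̂_B = 5.71315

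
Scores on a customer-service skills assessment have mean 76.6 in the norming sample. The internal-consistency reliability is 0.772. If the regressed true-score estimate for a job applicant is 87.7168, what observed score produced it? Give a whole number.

91

T̂ = ρX + (1 − ρ)μ  ⇒  X = (T̂ − (1 − ρ)μ) / ρ
X = (87.7168 − 0.228 × 76.6) / 0.772 = (87.7168 − 17.4648) / 0.772 = 70.2520 / 0.772 = 91.00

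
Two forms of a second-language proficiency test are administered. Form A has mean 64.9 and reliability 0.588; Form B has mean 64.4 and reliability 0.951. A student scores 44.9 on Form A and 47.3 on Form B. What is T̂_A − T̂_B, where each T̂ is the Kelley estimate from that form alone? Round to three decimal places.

5.002

T̂_A = 0.588(44.9) + 0.412(64.9) = 53.14000
T̂_B = 0.951(47.3) + 0.049(64.4) = 48.13790
T̂_A − T̂_B = 5.00210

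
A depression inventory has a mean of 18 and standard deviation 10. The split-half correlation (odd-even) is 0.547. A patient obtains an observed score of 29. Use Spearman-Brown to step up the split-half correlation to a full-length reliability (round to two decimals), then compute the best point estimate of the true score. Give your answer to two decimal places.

25.81

Spearman-Brown: ρ = 2r/(1 + r) = 2(0.547)/(1 + 0.547) = 1.0940/1.547 = 0.7072 → 0.71
Regress the observed score toward the mean by the unreliability: T̂ = 0.71·29 + 0.29·18 = 20.59 + 5.22 = 25.810.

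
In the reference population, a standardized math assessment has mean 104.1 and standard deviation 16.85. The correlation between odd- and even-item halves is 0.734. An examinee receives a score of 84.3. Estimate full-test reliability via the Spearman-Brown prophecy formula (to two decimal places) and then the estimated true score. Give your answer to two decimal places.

Spearman-Brown: ρ = 2r/(1 + r) = 2(0.734)/(1 + 0.734) = 1.4680/1.734 = 0.8466 → 0.85
Regress the observed score toward the mean by the unreliability: T̂ = 0.85·84.3 + 0.15·104.1 = 71.655 + 15.615 = 87.270.

87.27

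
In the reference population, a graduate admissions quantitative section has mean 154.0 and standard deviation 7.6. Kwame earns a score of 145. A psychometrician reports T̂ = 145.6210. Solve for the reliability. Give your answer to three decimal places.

0.931

T̂ = ρX + (1 − ρ)μ  ⇒  T̂ − μ = ρ(X − μ)
ρ = (T̂ − μ)/(X − μ) = (145.6210 − 154.0) / (145 − 154.0) = -8.3790 / -9.0 = 0.93100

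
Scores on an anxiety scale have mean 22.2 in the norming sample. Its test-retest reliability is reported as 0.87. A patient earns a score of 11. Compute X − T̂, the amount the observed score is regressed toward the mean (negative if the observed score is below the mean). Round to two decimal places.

-1.46

T̂ = 0.87(11) + 0.13(22.2) = 9.57 + 2.886 = 12.4560 → 12.456
X − T̂ = 11 − 12.456 = -1.456 → -1.46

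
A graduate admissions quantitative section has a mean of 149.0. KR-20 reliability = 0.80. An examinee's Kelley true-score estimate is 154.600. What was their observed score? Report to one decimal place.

156.0

T̂ = ρX + (1 − ρ)μ  ⇒  X = (T̂ − (1 − ρ)μ) / ρ
X = (154.600 − 0.20 × 149.0) / 0.80 = (154.600 − 29.800) / 0.80 = 124.800 / 0.80 = 156.000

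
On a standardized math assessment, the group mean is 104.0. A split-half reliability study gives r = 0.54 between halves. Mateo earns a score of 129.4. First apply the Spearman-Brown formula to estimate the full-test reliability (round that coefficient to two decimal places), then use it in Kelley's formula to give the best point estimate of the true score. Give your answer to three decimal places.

121.780

Spearman-Brown: ρ = 2r/(1 + r) = 2(0.54)/(1 + 0.54) = 1.080/1.54 = 0.7013 → 0.70
Weight the observed score by reliability and the mean by (1 − reliability): T̂ = 0.70·129.4 + 0.30·104.0 = 90.580 + 31.200 = 121.7800.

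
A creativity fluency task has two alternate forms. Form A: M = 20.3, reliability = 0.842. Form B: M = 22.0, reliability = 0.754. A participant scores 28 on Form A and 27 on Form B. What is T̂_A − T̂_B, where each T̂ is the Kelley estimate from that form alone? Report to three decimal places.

1.013

T̂_A = 0.842(28) + 0.158(20.3) = 26.78340
T̂_B = 0.754(27) + 0.246(22.0) = 25.77000
T̂_A − T̂_B = 1.01340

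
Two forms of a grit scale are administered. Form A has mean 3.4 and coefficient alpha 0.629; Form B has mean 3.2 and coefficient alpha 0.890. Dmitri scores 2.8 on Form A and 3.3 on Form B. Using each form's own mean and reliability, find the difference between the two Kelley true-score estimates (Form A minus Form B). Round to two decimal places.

T̂_A = 0.629(2.8) + 0.371(3.4) = 3.0226
T̂_B = 0.890(3.3) + 0.110(3.2) = 3.2890
T̂_A − T̂_B = -0.2664

-0.27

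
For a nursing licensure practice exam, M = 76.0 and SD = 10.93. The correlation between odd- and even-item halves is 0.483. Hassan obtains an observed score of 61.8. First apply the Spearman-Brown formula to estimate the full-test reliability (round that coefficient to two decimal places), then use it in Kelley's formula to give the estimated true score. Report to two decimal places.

66.77

Spearman-Brown: ρ = 2r/(1 + r) = 2(0.483)/(1 + 0.483) = 0.9660/1.483 = 0.6514 → 0.65
T̂ = 0.65(61.8) + 0.35(76.0) = 40.170 + 26.600 = 66.770 → 66.77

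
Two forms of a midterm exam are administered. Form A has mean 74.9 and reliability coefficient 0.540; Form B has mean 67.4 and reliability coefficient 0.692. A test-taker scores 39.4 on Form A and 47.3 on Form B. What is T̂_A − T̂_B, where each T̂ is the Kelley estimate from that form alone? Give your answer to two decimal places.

2.24

T̂_A = 0.540(39.4) + 0.460(74.9) = 55.7300
T̂_B = 0.692(47.3) + 0.308(67.4) = 53.4908
T̂_A − T̂_B = 2.2392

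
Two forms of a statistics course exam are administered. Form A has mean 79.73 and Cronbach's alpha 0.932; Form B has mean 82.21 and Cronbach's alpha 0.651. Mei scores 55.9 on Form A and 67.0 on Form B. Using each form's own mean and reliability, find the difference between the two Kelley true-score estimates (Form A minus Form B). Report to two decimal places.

-14.79

T̂_A = 0.932(55.9) + 0.068(79.73) = 57.5204
T̂_B = 0.651(67.0) + 0.349(82.21) = 72.3083
T̂_A − T̂_B = -14.7878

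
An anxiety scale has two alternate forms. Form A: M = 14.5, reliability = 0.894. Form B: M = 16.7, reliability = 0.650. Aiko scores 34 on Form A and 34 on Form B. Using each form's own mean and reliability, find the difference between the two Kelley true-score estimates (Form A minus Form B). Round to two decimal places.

T̂_A = 0.894(34) + 0.106(14.5) = 31.9330
T̂_B = 0.650(34) + 0.350(16.7) = 27.9450
T̂_A − T̂_B = 3.9880

3.99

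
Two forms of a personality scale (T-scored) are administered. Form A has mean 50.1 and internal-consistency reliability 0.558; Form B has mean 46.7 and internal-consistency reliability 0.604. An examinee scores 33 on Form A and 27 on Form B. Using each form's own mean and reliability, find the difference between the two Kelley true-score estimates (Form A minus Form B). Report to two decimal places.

T̂_A = 0.558(33) + 0.442(50.1) = 40.5582
T̂_B = 0.604(27) + 0.396(46.7) = 34.8012
T̂_A − T̂_B = 5.7570

5.76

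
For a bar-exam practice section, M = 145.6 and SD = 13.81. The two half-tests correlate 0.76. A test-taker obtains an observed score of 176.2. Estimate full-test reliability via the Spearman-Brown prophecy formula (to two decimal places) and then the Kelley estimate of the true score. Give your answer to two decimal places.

171.92

Spearman-Brown: ρ = 2r/(1 + r) = 2(0.76)/(1 + 0.76) = 1.520/1.76 = 0.8636 → 0.86
Weight the observed score by reliability and the mean by (1 − reliability): T̂ = 0.86·176.2 + 0.14·145.6 = 151.532 + 20.384 = 171.916.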